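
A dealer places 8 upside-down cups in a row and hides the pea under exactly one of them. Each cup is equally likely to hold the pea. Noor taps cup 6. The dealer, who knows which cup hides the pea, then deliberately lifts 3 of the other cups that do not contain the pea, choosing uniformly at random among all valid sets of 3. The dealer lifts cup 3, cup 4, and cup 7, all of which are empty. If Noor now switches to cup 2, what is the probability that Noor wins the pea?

7/32

Condition on the true location of the pea.
If it is under any of cups 1, 2, 5, and 8 (prior 1/8 each): the dealer has 20 equally likely choices, so probability 1/20; weight (1/8)·(1/20) = 1/160 each.
If it is under any of cups 3, 4, and 7 (prior 1/8 each): that cup was opened and seen not to hold the prize — ruled out; weight (1/8)·0 = 0 each.
If it is under cup 6 (prior 1/8): the dealer has 35 equally likely choices, so probability 1/35; weight (1/8)·(1/35) = 1/280.
The weights sum to 1/35.
So P(the pea under cup 2 | the dealer opened cup 3, cup 4, and cup 7) = (1/160) / (1/35) = 7/32.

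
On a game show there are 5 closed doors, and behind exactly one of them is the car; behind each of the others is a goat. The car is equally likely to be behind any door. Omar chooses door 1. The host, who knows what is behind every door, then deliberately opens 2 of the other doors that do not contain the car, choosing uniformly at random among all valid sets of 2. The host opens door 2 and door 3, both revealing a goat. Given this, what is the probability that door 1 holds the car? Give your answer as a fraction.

Consider each possible location of the car in turn.
If it is behind door 1 (prior 1/5): the host has 6 equally likely choices, so probability 1/6; weight (1/5)·(1/6) = 1/30.
If it is behind either of doors 2 and 3 (prior 1/5 each): that door was opened and seen not to hold the prize — ruled out; weight (1/5)·0 = 0 each.
If it is behind either of doors 4 and 5 (prior 1/5 each): the host has 3 equally likely choices, so probability 1/3; weight (1/5)·(1/3) = 1/15 each.
The weights sum to 1/6.
So P(the car behind door 1 | the host opened door 2 and door 3) = (1/30) / (1/6) = 1/5.

1/5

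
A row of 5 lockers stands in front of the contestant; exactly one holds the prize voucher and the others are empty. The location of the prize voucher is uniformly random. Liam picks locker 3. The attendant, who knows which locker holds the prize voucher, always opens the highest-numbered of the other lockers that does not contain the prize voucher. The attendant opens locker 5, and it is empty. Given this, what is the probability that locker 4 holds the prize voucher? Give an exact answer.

1/4

Consider each possible location of the prize voucher in turn.
If it is in any of lockers 1, 2, 3, and 4 (prior 1/5 each): locker 5 is the highest-numbered option available, probability 1; weight (1/5)·1 = 1/5 each.
If it is in locker 5 (prior 1/5): the attendant opened locker 5, so this case is ruled out; weight (1/5)·0 = 0.
The weights sum to 4/5.
So P(the prize voucher in locker 4 | the attendant opened locker 5) = (1/5) / (4/5) = 1/4.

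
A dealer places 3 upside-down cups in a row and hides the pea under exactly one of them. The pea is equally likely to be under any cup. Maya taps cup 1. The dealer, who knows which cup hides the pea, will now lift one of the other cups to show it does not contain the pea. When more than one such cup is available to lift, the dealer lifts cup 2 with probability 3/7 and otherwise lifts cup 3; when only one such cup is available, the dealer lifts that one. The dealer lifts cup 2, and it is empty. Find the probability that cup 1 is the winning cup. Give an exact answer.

3/10

Apply Bayes' rule, conditioning on where the pea actually is.
If it is under cup 1 (prior 1/3): cup 2 is available, opened with probability 3/7; weight (1/3)·(3/7) = 1/7.
If it is under cup 2 (prior 1/3): the dealer opened cup 2, so this case is ruled out; weight (1/3)·0 = 0.
If it is under cup 3 (prior 1/3): only cup 2 is available, probability 1; weight (1/3)·1 = 1/3.
The weights sum to 10/21.
So P(the pea under cup 1 | the dealer opened cup 2) = (1/7) / (10/21) = 3/10.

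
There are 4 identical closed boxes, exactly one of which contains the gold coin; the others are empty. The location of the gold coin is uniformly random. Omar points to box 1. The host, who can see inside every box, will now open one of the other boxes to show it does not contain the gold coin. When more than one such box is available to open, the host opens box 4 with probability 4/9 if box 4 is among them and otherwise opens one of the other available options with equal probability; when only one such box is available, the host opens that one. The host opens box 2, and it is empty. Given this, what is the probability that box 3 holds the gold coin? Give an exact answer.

5/12

Consider each possible location of the gold coin in turn.
If it is in box 1 (prior 1/4): box 4 is available but not opened; box 2 gets probability (1 − 4/9)/2 = 5/18; weight (1/4)·(5/18) = 5/72.
If it is in box 2 (prior 1/4): the host opened box 2, so this case is ruled out; weight (1/4)·0 = 0.
If it is in box 3 (prior 1/4): box 4 is available but not opened, probability 5/9; weight (1/4)·(5/9) = 5/36.
If it is in box 4 (prior 1/4): box 4 holds the prize so is unavailable; the host chooses uniformly among the 2 others, probability 1/2; weight (1/4)·(1/2) = 1/8.
The weights sum to 1/3.
So P(the gold coin in box 3 | the host opened box 2) = (5/36) / (1/3) = 5/12.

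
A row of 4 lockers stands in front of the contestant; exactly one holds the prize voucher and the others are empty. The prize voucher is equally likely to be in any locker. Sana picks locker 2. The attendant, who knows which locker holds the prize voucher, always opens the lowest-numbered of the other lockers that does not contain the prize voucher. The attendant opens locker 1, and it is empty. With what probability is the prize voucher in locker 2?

Consider each possible location of the prize voucher in turn.
If it is in locker 1 (prior 1/4): the attendant opened locker 1, so this case is ruled out; weight (1/4)·0 = 0.
If it is in any of lockers 2, 3, and 4 (prior 1/4 each): locker 1 is the lowest-numbered option available, probability 1; weight (1/4)·1 = 1/4 each.
The weights sum to 3/4.
So P(the prize voucher in locker 2 | the attendant opened locker 1) = (1/4) / (3/4) = 1/3.

1/3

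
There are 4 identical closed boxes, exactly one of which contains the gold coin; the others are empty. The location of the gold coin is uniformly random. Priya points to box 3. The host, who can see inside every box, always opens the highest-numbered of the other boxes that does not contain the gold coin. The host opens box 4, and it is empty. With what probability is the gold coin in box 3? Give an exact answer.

Consider each possible location of the gold coin in turn.
If it is in any of boxes 1, 2, and 3 (prior 1/4 each): box 4 is the highest-numbered option available, probability 1; weight (1/4)·1 = 1/4 each.
If it is in box 4 (prior 1/4): the host opened box 4, so this case is ruled out; weight (1/4)·0 = 0.
The weights sum to 3/4.
So P(the gold coin in box 3 | the host opened box 4) = (1/4) / (3/4) = 1/3.

1/3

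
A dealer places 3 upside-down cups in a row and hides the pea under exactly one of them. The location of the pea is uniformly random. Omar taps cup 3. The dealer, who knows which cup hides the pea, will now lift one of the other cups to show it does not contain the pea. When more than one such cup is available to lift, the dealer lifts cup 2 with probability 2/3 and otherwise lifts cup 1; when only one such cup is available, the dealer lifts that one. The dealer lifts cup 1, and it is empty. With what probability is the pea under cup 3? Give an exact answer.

1/4

Consider each possible location of the pea in turn.
If it is under cup 1 (prior 1/3): the dealer opened cup 1, so this case is ruled out; weight (1/3)·0 = 0.
If it is under cup 2 (prior 1/3): only cup 1 is available, probability 1; weight (1/3)·1 = 1/3.
If it is under cup 3 (prior 1/3): cup 2 is available but not opened, probability 1/3; weight (1/3)·(1/3) = 1/9.
The weights sum to 4/9.
So P(the pea under cup 3 | the dealer opened cup 1) = (1/9) / (4/9) = 1/4.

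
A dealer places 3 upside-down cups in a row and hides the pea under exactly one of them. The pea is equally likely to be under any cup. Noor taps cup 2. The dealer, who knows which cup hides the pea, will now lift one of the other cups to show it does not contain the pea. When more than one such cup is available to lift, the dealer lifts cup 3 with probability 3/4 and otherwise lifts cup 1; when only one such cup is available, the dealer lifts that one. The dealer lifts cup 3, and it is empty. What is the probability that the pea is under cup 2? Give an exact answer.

Consider each possible location of the pea in turn.
If it is under cup 1 (prior 1/3): only cup 3 is available, probability 1; weight (1/3)·1 = 1/3.
If it is under cup 2 (prior 1/3): cup 3 is available, opened with probability 3/4; weight (1/3)·(3/4) = 1/4.
If it is under cup 3 (prior 1/3): the dealer opened cup 3, so this case is ruled out; weight (1/3)·0 = 0.
The weights sum to 7/12.
So P(the pea under cup 2 | the dealer opened cup 3) = (1/4) / (7/12) = 3/7.

3/7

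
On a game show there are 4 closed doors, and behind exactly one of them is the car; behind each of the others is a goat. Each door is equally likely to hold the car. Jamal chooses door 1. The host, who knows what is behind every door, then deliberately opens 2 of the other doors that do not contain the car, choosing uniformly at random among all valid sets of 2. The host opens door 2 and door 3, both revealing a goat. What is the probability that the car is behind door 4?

Condition on the true location of the car.
If it is behind door 1 (prior 1/4): the host has 3 equally likely choices, so probability 1/3; weight (1/4)·(1/3) = 1/12.
If it is behind either of doors 2 and 3 (prior 1/4 each): that door was opened and seen not to hold the prize — ruled out; weight (1/4)·0 = 0 each.
If it is behind door 4 (prior 1/4): the host has no choice, probability 1; weight (1/4)·1 = 1/4.
The weights sum to 1/3.
So P(the car behind door 4 | the host opened door 2 and door 3) = (1/4) / (1/3) = 3/4.

3/4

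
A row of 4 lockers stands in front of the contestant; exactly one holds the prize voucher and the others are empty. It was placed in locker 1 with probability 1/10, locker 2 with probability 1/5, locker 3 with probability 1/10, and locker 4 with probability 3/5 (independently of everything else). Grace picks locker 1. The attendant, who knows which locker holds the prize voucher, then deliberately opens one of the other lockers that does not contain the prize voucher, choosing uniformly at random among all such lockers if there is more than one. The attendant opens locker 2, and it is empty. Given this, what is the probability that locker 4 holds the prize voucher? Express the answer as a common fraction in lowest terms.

18/23

Consider each possible location of the prize voucher in turn.
If it is in locker 1 (prior 1/10): the attendant has 3 equally likely choices, so probability 1/3; weight (1/10)·(1/3) = 1/30.
If it is in locker 2 (prior 1/5): the attendant opened locker 2, so this case is ruled out; weight (1/5)·0 = 0.
If it is in locker 3 (prior 1/10): the attendant has 2 equally likely choices, so probability 1/2; weight (1/10)·(1/2) = 1/20.
If it is in locker 4 (prior 3/5): the attendant has 2 equally likely choices, so probability 1/2; weight (3/5)·(1/2) = 3/10.
The weights sum to 23/60.
So P(the prize voucher in locker 4 | the attendant opened locker 2) = (3/10) / (23/60) = 18/23.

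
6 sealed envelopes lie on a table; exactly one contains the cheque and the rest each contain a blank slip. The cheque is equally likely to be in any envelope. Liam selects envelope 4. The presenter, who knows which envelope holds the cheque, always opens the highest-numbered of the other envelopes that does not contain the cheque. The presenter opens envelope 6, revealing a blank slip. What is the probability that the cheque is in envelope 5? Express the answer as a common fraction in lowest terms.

Condition on the true location of the cheque.
If it is in any of envelopes 1, 2, 3, 4, and 5 (prior 1/6 each): envelope 6 is the highest-numbered option available, probability 1; weight (1/6)·1 = 1/6 each.
If it is in envelope 6 (prior 1/6): the presenter opened envelope 6, so this case is ruled out; weight (1/6)·0 = 0.
The weights sum to 5/6.
So P(the cheque in envelope 5 | the presenter opened envelope 6) = (1/6) / (5/6) = 1/5.

1/5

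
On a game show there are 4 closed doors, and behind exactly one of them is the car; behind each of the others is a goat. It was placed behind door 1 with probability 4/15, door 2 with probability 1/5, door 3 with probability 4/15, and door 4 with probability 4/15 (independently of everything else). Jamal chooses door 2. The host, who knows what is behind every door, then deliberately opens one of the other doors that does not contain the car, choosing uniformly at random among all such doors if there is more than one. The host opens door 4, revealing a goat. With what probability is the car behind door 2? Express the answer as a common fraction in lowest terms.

1/5

Consider each possible location of the car in turn.
If it is behind either of doors 1 and 3 (prior 4/15 each): the host has 2 equally likely choices, so probability 1/2; weight (4/15)·(1/2) = 2/15 each.
If it is behind door 2 (prior 1/5): the host has 3 equally likely choices, so probability 1/3; weight (1/5)·(1/3) = 1/15.
If it is behind door 4 (prior 4/15): the host opened door 4, so this case is ruled out; weight (4/15)·0 = 0.
The weights sum to 1/3.
So P(the car behind door 2 | the host opened door 4) = (1/15) / (1/3) = 1/5.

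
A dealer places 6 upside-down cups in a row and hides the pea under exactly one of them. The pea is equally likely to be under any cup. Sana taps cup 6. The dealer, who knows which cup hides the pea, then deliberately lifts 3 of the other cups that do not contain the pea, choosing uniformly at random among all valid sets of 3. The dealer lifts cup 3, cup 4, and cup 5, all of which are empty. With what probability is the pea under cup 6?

Apply Bayes' rule, conditioning on where the pea actually is.
If it is under either of cups 1 and 2 (prior 1/6 each): the dealer has 4 equally likely choices, so probability 1/4; weight (1/6)·(1/4) = 1/24 each.
If it is under any of cups 3, 4, and 5 (prior 1/6 each): that cup was opened and seen not to hold the prize — ruled out; weight (1/6)·0 = 0 each.
If it is under cup 6 (prior 1/6): the dealer has 10 equally likely choices, so probability 1/10; weight (1/6)·(1/10) = 1/60.
The weights sum to 1/10.
So P(the pea under cup 6 | the dealer opened cup 3, cup 4, and cup 5) = (1/60) / (1/10) = 1/6.

1/6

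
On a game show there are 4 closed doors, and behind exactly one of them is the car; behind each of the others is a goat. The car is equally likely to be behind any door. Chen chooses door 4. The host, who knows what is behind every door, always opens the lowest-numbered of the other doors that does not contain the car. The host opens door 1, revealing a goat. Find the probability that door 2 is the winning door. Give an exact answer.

Consider each possible location of the car in turn.
If it is behind door 1 (prior 1/4): the host opened door 1, so this case is ruled out; weight (1/4)·0 = 0.
If it is behind any of doors 2, 3, and 4 (prior 1/4 each): door 1 is the lowest-numbered option available, probability 1; weight (1/4)·1 = 1/4 each.
The weights sum to 3/4.
So P(the car behind door 2 | the host opened door 1) = (1/4) / (3/4) = 1/3.

1/3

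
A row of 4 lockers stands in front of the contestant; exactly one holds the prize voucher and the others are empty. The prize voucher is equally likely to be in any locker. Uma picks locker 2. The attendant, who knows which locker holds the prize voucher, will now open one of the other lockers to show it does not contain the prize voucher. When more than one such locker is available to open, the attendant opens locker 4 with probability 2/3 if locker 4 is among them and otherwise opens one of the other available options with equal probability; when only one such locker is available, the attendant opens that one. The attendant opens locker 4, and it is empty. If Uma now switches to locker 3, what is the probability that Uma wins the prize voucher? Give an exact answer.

Consider each possible location of the prize voucher in turn.
If it is in any of lockers 1, 2, and 3 (prior 1/4 each): locker 4 is available, opened with probability 2/3; weight (1/4)·(2/3) = 1/6 each.
If it is in locker 4 (prior 1/4): the attendant opened locker 4, so this case is ruled out; weight (1/4)·0 = 0.
The weights sum to 1/2.
So P(the prize voucher in locker 3 | the attendant opened locker 4) = (1/6) / (1/2) = 1/3.

1/3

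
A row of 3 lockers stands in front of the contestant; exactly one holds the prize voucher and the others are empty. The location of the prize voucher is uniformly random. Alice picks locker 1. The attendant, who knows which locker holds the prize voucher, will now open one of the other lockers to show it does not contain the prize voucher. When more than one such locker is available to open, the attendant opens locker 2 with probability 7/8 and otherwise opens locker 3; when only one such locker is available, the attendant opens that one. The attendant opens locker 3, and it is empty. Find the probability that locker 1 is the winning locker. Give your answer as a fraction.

1/9

Consider each possible location of the prize voucher in turn.
If it is in locker 1 (prior 1/3): locker 2 is available but not opened, probability 1/8; weight (1/3)·(1/8) = 1/24.
If it is in locker 2 (prior 1/3): only locker 3 is available, probability 1; weight (1/3)·1 = 1/3.
If it is in locker 3 (prior 1/3): the attendant opened locker 3, so this case is ruled out; weight (1/3)·0 = 0.
The weights sum to 3/8.
So P(the prize voucher in locker 1 | the attendant opened locker 3) = (1/24) / (3/8) = 1/9.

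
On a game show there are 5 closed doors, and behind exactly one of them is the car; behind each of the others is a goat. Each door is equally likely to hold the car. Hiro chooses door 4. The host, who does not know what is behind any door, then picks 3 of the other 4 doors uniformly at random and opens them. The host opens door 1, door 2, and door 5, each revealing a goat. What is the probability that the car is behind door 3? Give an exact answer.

Condition on the true location of the car.
If it is behind any of doors 1, 2, and 5 (prior 1/5 each): that door was opened and seen not to hold the prize — ruled out; weight (1/5)·0 = 0 each.
If it is behind either of doors 3 and 4 (prior 1/5 each): the host picks exactly this set with probability 1/4 regardless, and none is the prize; weight (1/5)·(1/4) = 1/20 each.
The weights sum to 1/10.
So P(the car behind door 3 | the host opened door 1, door 2, and door 5) = (1/20) / (1/10) = 1/2.

1/2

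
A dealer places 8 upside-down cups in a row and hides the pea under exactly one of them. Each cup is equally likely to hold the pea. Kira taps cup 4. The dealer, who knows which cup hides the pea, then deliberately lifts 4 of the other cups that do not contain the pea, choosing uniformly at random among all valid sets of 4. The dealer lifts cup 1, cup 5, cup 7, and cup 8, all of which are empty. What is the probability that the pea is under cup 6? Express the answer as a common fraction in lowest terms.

Condition on the true location of the pea.
If it is under any of cups 1, 5, 7, and 8 (prior 1/8 each): that cup was opened and seen not to hold the prize — ruled out; weight (1/8)·0 = 0 each.
If it is under any of cups 2, 3, and 6 (prior 1/8 each): the dealer has 15 equally likely choices, so probability 1/15; weight (1/8)·(1/15) = 1/120 each.
If it is under cup 4 (prior 1/8): the dealer has 35 equally likely choices, so probability 1/35; weight (1/8)·(1/35) = 1/280.
The weights sum to 1/35.
So P(the pea under cup 6 | the dealer opened cup 1, cup 5, cup 7, and cup 8) = (1/120) / (1/35) = 7/24.

7/24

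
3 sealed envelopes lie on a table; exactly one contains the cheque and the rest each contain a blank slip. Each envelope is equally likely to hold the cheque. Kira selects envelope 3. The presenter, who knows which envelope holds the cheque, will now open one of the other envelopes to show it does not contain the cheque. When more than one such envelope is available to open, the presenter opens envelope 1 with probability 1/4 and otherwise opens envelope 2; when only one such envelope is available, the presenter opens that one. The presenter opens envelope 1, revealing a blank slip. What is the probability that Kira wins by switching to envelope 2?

Consider each possible location of the cheque in turn.
If it is in envelope 1 (prior 1/3): the presenter opened envelope 1, so this case is ruled out; weight (1/3)·0 = 0.
If it is in envelope 2 (prior 1/3): only envelope 1 is available, probability 1; weight (1/3)·1 = 1/3.
If it is in envelope 3 (prior 1/3): envelope 1 is available, opened with probability 1/4; weight (1/3)·(1/4) = 1/12.
The weights sum to 5/12.
So P(the cheque in envelope 2 | the presenter opened envelope 1) = (1/3) / (5/12) = 4/5.

4/5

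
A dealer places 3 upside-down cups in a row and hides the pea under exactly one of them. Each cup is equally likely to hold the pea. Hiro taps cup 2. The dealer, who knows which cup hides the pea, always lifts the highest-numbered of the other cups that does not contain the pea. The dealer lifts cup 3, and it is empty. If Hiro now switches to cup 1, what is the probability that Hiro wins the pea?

1/2

Condition on the true location of the pea.
If it is under either of cups 1 and 2 (prior 1/3 each): cup 3 is the highest-numbered option available, probability 1; weight (1/3)·1 = 1/3 each.
If it is under cup 3 (prior 1/3): the dealer opened cup 3, so this case is ruled out; weight (1/3)·0 = 0.
The weights sum to 2/3.
So P(the pea under cup 1 | the dealer opened cup 3) = (1/3) / (2/3) = 1/2.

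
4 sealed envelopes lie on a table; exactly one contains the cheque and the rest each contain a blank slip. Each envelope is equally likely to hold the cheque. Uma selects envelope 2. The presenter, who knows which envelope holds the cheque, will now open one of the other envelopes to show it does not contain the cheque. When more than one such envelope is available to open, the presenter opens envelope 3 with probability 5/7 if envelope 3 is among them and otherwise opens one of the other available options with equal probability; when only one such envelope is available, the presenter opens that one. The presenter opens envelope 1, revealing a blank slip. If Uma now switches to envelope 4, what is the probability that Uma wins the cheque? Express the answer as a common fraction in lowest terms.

4/13

Consider each possible location of the cheque in turn.
If it is in envelope 1 (prior 1/4): the presenter opened envelope 1, so this case is ruled out; weight (1/4)·0 = 0.
If it is in envelope 2 (prior 1/4): envelope 3 is available but not opened; envelope 1 gets probability (1 − 5/7)/2 = 1/7; weight (1/4)·(1/7) = 1/28.
If it is in envelope 3 (prior 1/4): envelope 3 holds the prize so is unavailable; the presenter chooses uniformly among the 2 others, probability 1/2; weight (1/4)·(1/2) = 1/8.
If it is in envelope 4 (prior 1/4): envelope 3 is available but not opened, probability 2/7; weight (1/4)·(2/7) = 1/14.
The weights sum to 13/56.
So P(the cheque in envelope 4 | the presenter opened envelope 1) = (1/14) / (13/56) = 4/13.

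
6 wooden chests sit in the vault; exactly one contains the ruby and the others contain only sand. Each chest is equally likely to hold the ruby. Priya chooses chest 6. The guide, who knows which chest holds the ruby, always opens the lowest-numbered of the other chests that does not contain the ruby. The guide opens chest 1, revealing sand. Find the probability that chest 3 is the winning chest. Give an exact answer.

1/5

Apply Bayes' rule, conditioning on where the ruby actually is.
If it is in chest 1 (prior 1/6): the guide opened chest 1, so this case is ruled out; weight (1/6)·0 = 0.
If it is in any of chests 2, 3, 4, 5, and 6 (prior 1/6 each): chest 1 is the lowest-numbered option available, probability 1; weight (1/6)·1 = 1/6 each.
The weights sum to 5/6.
So P(the ruby in chest 3 | the guide opened chest 1) = (1/6) / (5/6) = 1/5.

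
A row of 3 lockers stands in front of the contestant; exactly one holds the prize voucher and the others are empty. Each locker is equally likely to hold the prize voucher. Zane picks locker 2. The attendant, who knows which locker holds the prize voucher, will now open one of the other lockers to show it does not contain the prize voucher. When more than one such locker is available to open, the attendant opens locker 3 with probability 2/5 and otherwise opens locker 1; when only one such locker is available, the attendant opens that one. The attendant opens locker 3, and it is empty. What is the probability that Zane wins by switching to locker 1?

Condition on the true location of the prize voucher.
If it is in locker 1 (prior 1/3): only locker 3 is available, probability 1; weight (1/3)·1 = 1/3.
If it is in locker 2 (prior 1/3): locker 3 is available, opened with probability 2/5; weight (1/3)·(2/5) = 2/15.
If it is in locker 3 (prior 1/3): the attendant opened locker 3, so this case is ruled out; weight (1/3)·0 = 0.
The weights sum to 7/15.
So P(the prize voucher in locker 1 | the attendant opened locker 3) = (1/3) / (7/15) = 5/7.

5/7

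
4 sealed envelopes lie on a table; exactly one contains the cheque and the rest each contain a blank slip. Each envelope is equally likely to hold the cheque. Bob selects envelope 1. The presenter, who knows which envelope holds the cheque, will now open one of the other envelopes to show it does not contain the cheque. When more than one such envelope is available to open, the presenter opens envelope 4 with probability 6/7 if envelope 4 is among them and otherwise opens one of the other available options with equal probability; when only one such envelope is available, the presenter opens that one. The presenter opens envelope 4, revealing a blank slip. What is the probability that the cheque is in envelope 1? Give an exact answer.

Condition on the true location of the cheque.
If it is in any of envelopes 1, 2, and 3 (prior 1/4 each): envelope 4 is available, opened with probability 6/7; weight (1/4)·(6/7) = 3/14 each.
If it is in envelope 4 (prior 1/4): the presenter opened envelope 4, so this case is ruled out; weight (1/4)·0 = 0.
The weights sum to 9/14.
So P(the cheque in envelope 1 | the presenter opened envelope 4) = (3/14) / (9/14) = 1/3.

1/3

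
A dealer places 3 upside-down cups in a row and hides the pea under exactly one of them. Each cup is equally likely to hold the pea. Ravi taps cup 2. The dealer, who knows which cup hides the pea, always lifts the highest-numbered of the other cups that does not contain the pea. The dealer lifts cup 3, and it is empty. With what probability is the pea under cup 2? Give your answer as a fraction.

1/2

Condition on the true location of the pea.
If it is under either of cups 1 and 2 (prior 1/3 each): cup 3 is the highest-numbered option available, probability 1; weight (1/3)·1 = 1/3 each.
If it is under cup 3 (prior 1/3): the dealer opened cup 3, so this case is ruled out; weight (1/3)·0 = 0.
The weights sum to 2/3.
So P(the pea under cup 2 | the dealer opened cup 3) = (1/3) / (2/3) = 1/2.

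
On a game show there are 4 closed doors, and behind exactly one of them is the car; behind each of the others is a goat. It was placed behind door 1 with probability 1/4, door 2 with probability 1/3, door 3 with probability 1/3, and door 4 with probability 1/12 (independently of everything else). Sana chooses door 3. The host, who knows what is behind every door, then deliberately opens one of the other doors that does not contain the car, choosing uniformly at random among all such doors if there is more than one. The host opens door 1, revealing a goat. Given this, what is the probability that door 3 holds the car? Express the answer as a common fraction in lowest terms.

Consider each possible location of the car in turn.
If it is behind door 1 (prior 1/4): the host opened door 1, so this case is ruled out; weight (1/4)·0 = 0.
If it is behind door 2 (prior 1/3): the host has 2 equally likely choices, so probability 1/2; weight (1/3)·(1/2) = 1/6.
If it is behind door 3 (prior 1/3): the host has 3 equally likely choices, so probability 1/3; weight (1/3)·(1/3) = 1/9.
If it is behind door 4 (prior 1/12): the host has 2 equally likely choices, so probability 1/2; weight (1/12)·(1/2) = 1/24.
The weights sum to 23/72.
So P(the car behind door 3 | the host opened door 1) = (1/9) / (23/72) = 8/23.

8/23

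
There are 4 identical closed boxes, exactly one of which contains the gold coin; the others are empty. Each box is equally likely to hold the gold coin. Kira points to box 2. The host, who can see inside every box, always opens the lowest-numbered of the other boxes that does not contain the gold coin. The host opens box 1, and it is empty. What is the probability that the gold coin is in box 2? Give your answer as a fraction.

1/3

Condition on the true location of the gold coin.
If it is in box 1 (prior 1/4): the host opened box 1, so this case is ruled out; weight (1/4)·0 = 0.
If it is in any of boxes 2, 3, and 4 (prior 1/4 each): box 1 is the lowest-numbered option available, probability 1; weight (1/4)·1 = 1/4 each.
The weights sum to 3/4.
So P(the gold coin in box 2 | the host opened box 1) = (1/4) / (3/4) = 1/3.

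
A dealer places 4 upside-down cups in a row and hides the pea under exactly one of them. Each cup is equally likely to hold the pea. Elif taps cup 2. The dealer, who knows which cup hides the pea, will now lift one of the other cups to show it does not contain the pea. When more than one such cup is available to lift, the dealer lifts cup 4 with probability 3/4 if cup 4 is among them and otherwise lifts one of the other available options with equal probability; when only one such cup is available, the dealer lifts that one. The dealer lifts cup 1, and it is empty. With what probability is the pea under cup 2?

Consider each possible location of the pea in turn.
If it is under cup 1 (prior 1/4): the dealer opened cup 1, so this case is ruled out; weight (1/4)·0 = 0.
If it is under cup 2 (prior 1/4): cup 4 is available but not opened; cup 1 gets probability (1 − 3/4)/2 = 1/8; weight (1/4)·(1/8) = 1/32.
If it is under cup 3 (prior 1/4): cup 4 is available but not opened, probability 1/4; weight (1/4)·(1/4) = 1/16.
If it is under cup 4 (prior 1/4): cup 4 holds the prize so is unavailable; the dealer chooses uniformly among the 2 others, probability 1/2; weight (1/4)·(1/2) = 1/8.
The weights sum to 7/32.
So P(the pea under cup 2 | the dealer opened cup 1) = (1/32) / (7/32) = 1/7.

1/7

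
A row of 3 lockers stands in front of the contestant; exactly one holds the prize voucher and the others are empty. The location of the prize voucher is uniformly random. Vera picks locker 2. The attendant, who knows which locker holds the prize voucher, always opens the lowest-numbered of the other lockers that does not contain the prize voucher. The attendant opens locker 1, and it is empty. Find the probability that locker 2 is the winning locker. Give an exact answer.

Consider each possible location of the prize voucher in turn.
If it is in locker 1 (prior 1/3): the attendant opened locker 1, so this case is ruled out; weight (1/3)·0 = 0.
If it is in either of lockers 2 and 3 (prior 1/3 each): locker 1 is the lowest-numbered option available, probability 1; weight (1/3)·1 = 1/3 each.
The weights sum to 2/3.
So P(the prize voucher in locker 2 | the attendant opened locker 1) = (1/3) / (2/3) = 1/2.

1/2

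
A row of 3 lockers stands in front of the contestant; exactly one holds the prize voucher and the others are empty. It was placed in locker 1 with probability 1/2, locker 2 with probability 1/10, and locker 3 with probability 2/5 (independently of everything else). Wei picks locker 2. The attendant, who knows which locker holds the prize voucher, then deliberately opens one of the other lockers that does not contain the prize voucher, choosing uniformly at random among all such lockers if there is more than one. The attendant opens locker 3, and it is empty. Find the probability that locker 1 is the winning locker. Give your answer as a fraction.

10/11

Consider each possible location of the prize voucher in turn.
If it is in locker 1 (prior 1/2): the attendant has no choice, probability 1; weight (1/2)·1 = 1/2.
If it is in locker 2 (prior 1/10): the attendant has 2 equally likely choices, so probability 1/2; weight (1/10)·(1/2) = 1/20.
If it is in locker 3 (prior 2/5): the attendant opened locker 3, so this case is ruled out; weight (2/5)·0 = 0.
The weights sum to 11/20.
So P(the prize voucher in locker 1 | the attendant opened locker 3) = (1/2) / (11/20) = 10/11.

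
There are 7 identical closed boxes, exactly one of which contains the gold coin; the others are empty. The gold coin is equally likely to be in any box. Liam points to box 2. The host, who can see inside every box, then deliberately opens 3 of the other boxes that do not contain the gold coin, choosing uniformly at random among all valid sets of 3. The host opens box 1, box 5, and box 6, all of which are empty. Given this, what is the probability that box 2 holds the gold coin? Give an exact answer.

1/7

Apply Bayes' rule, conditioning on where the gold coin actually is.
If it is in any of boxes 1, 5, and 6 (prior 1/7 each): that box was opened and seen not to hold the prize — ruled out; weight (1/7)·0 = 0 each.
If it is in box 2 (prior 1/7): the host has 20 equally likely choices, so probability 1/20; weight (1/7)·(1/20) = 1/140.
If it is in any of boxes 3, 4, and 7 (prior 1/7 each): the host has 10 equally likely choices, so probability 1/10; weight (1/7)·(1/10) = 1/70 each.
The weights sum to 1/20.
So P(the gold coin in box 2 | the host opened box 1, box 5, and box 6) = (1/140) / (1/20) = 1/7.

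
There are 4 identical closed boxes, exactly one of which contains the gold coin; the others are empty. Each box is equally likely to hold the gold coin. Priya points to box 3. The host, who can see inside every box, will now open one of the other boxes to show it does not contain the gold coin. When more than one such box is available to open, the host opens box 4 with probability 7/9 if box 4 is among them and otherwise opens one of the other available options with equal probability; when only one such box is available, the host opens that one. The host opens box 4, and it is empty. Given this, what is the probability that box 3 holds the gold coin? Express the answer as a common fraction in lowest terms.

1/3

Condition on the true location of the gold coin.
If it is in any of boxes 1, 2, and 3 (prior 1/4 each): box 4 is available, opened with probability 7/9; weight (1/4)·(7/9) = 7/36 each.
If it is in box 4 (prior 1/4): the host opened box 4, so this case is ruled out; weight (1/4)·0 = 0.
The weights sum to 7/12.
So P(the gold coin in box 3 | the host opened box 4) = (7/36) / (7/12) = 1/3.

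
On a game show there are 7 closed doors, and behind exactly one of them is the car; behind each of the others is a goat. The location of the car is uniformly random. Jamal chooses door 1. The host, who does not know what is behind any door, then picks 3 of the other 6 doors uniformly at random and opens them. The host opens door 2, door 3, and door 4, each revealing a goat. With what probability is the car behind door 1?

1/4

Apply Bayes' rule, conditioning on where the car actually is.
If it is behind any of doors 1, 5, 6, and 7 (prior 1/7 each): the host picks exactly this set with probability 1/20 regardless, and none is the prize; weight (1/7)·(1/20) = 1/140 each.
If it is behind any of doors 2, 3, and 4 (prior 1/7 each): that door was opened and seen not to hold the prize — ruled out; weight (1/7)·0 = 0 each.
The weights sum to 1/35.
So P(the car behind door 1 | the host opened door 2, door 3, and door 4) = (1/140) / (1/35) = 1/4.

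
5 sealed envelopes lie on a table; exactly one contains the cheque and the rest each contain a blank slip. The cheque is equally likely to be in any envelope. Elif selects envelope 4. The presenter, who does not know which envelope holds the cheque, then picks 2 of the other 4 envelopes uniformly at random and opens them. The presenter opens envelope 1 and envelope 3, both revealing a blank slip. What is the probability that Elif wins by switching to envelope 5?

Because the presenter chose which envelopes to open without knowing where the cheque is, the choice is independent of the prize location. Learning that none of the 2 opened envelopes holds the cheque simply rules out those 2 locations and leaves the remaining 3 envelopes still equally likely by symmetry.
So P(the cheque in envelope 5) = 1/3.

1/3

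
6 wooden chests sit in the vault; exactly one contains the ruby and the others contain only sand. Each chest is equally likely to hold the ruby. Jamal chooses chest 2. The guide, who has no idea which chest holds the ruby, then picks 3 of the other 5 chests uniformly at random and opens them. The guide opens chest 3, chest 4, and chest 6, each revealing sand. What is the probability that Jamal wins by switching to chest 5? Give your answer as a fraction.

1/3

Condition on the true location of the ruby.
If it is in any of chests 1, 2, and 5 (prior 1/6 each): the guide picks exactly this set with probability 1/10 regardless, and none is the prize; weight (1/6)·(1/10) = 1/60 each.
If it is in any of chests 3, 4, and 6 (prior 1/6 each): that chest was opened and seen not to hold the prize — ruled out; weight (1/6)·0 = 0 each.
The weights sum to 1/20.
So P(the ruby in chest 5 | the guide opened chest 3, chest 4, and chest 6) = (1/60) / (1/20) = 1/3.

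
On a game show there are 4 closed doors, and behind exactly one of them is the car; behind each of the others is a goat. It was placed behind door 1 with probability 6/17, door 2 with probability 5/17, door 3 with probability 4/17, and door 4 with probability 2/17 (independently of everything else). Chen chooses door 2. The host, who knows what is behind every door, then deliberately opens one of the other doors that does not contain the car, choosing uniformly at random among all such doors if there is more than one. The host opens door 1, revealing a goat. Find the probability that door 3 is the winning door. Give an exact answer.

3/7

Consider each possible location of the car in turn.
If it is behind door 1 (prior 6/17): the host opened door 1, so this case is ruled out; weight (6/17)·0 = 0.
If it is behind door 2 (prior 5/17): the host has 3 equally likely choices, so probability 1/3; weight (5/17)·(1/3) = 5/51.
If it is behind door 3 (prior 4/17): the host has 2 equally likely choices, so probability 1/2; weight (4/17)·(1/2) = 2/17.
If it is behind door 4 (prior 2/17): the host has 2 equally likely choices, so probability 1/2; weight (2/17)·(1/2) = 1/17.
The weights sum to 14/51.
So P(the car behind door 3 | the host opened door 1) = (2/17) / (14/51) = 3/7.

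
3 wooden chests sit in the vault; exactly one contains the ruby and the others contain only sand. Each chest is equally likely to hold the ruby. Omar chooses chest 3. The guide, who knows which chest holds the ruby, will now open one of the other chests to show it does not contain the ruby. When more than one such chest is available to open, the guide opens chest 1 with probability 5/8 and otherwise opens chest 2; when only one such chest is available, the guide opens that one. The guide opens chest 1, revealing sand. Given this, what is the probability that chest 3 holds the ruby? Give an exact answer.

5/13

Apply Bayes' rule, conditioning on where the ruby actually is.
If it is in chest 1 (prior 1/3): the guide opened chest 1, so this case is ruled out; weight (1/3)·0 = 0.
If it is in chest 2 (prior 1/3): only chest 1 is available, probability 1; weight (1/3)·1 = 1/3.
If it is in chest 3 (prior 1/3): chest 1 is available, opened with probability 5/8; weight (1/3)·(5/8) = 5/24.
The weights sum to 13/24.
So P(the ruby in chest 3 | the guide opened chest 1) = (5/24) / (13/24) = 5/13.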